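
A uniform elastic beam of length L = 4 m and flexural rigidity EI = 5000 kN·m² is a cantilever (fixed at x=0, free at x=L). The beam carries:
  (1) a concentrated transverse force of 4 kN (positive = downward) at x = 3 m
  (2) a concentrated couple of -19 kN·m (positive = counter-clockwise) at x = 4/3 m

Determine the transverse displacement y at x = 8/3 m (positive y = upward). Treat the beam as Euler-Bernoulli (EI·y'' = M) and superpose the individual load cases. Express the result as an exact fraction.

y(8/3) = -817/50625 m

Load 1 — point force P=4 kN at a=3 m (b=L-a=1):
  y_1 = -Px²(3a-x)/(6EI)  [x≤a] = -4·(8/3)²·(3·3-(8/3))/(6·5000) = -304/50625 m
Load 2 — applied couple M₀=-19 kN·m at a=4/3 m (b=L-a=8/3):
  y_2 = M₀a(2x-a)/(2EI)  [x>a] = (-19)·(4/3)·(2·(8/3)-(4/3))/(2·5000) = -19/1875 m
Superposition: y = Σ y_i = -817/50625 m ≈ -0.016138 m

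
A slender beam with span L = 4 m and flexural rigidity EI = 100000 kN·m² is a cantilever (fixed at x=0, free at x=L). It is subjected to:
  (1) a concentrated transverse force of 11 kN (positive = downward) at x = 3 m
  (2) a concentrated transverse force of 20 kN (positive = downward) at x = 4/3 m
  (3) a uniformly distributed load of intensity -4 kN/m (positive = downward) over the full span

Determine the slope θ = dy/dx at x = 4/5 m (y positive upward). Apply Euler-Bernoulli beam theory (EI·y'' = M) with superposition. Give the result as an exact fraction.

Load 1 — point force P=11 kN at a=3 m (b=L-a=1):
  θ_1 = -Px(2a-x)/(2EI)  [x≤a] = -11·(4/5)·(2·3-(4/5))/(2·100000) = -143/625000 rad
Load 2 — point force P=20 kN at a=4/3 m (b=L-a=8/3):
  θ_2 = -Px(2a-x)/(2EI)  [x≤a] = -20·(4/5)·(2·(4/3)-(4/5))/(2·100000) = -7/46875 rad
Load 3 — uniform load w=-4 kN/m over full span:
  θ_3 = -wx(x²-3Lx+3L²)/(6EI) = -(-4)·(4/5)·((4/5)²-3·4·(4/5)+3·4²)/(6·100000) = 244/1171875 rad
Superposition: θ = Σ θ_i = -531/3125000 rad ≈ -0.000170 rad

θ(4/5) = -531/3125000 rad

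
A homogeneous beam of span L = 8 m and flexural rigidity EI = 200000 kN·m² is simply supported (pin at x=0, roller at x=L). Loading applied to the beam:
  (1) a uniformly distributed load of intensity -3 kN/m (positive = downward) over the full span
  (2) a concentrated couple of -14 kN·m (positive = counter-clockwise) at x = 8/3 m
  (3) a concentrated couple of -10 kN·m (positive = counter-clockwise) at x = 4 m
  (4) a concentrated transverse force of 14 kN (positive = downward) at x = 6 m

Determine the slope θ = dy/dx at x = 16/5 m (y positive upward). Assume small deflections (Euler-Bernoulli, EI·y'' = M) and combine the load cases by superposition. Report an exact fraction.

Load 1 — uniform load w=-3 kN/m over full span:
  θ_1 = -w(L³-6Lx²+4x³)/(24EI) = -(-3)·(8³-6·8·(16/5)²+4·(16/5)³)/(24·200000) = 37/390625 rad
Load 2 — applied couple M₀=-14 kN·m at a=8/3 m (b=L-a=16/3):
  θ_2 = (M₀x²/(2L)-M₀(x-a)+C₁)/EI  [x>a] with C₁=M₀(3b²-L²)/(6L)=-56/9 = ((-14)·(16/5)²/(2·8)-(-14)·((16/5)-(8/3))+(-56/9))/200000 = -217/5625000 rad
Load 3 — applied couple M₀=-10 kN·m at a=4 m (b=L-a=4):
  θ_3 = (M₀x²/(2L)+C₁)/EI  [x≤a] with C₁=M₀(3b²-L²)/(6L)=10/3 = ((-10)·(16/5)²/(2·8)+(10/3))/200000 = -23/1500000 rad
Load 4 — point force P=14 kN at a=6 m (b=L-a=2):
  θ_4 = -Pb(L²-b²-3x²)/(6LEI)  [x≤a] = -14·2·(8²-2²-3·(16/5)²)/(6·8·200000) = -427/5000000 rad
Superposition: θ = Σ θ_i = -10033/225000000 rad ≈ -0.000045 rad

θ(16/5) = -10033/225000000 rad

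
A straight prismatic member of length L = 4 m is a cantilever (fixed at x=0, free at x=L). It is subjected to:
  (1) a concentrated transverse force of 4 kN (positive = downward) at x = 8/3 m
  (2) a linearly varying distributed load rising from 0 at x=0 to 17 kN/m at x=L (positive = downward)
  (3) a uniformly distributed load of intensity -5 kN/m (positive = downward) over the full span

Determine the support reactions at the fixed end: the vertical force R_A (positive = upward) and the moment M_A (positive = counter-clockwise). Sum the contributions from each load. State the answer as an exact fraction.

R_A = 18 kN, M_A = 184/3 kN·m

Load 1 — point force P=4 kN at a=8/3 m (b=L-a=4/3):
  R_A = P = 4 kN
  M_A = Pa = 4·(8/3) = 32/3 kN·m
Load 2 — triangular load w₀=17 kN/m (0→w₀ over full span):
  R_A = w₀L/2 = 17·4/2 = 34 kN
  M_A = w₀L²/3 = 17·4²/3 = 272/3 kN·m
Load 3 — uniform load w=-5 kN/m over full span:
  R_A = wL = (-5)·4 = -20 kN
  M_A = wL²/2 = (-5)·4²/2 = -40 kN·m
Superposition: R_A = 18 kN, M_A = 184/3 kN·m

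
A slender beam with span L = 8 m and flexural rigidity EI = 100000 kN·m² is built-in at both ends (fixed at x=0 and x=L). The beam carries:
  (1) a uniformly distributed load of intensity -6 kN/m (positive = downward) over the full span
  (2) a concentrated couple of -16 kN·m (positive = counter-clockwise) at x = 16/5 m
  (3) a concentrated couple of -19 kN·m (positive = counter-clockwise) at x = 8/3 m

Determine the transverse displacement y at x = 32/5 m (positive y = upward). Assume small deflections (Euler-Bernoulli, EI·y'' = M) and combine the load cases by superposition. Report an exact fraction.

Load 1 — uniform load w=-6 kN/m over full span:
  y_1 = -wx²(L-x)²/(24EI) = -(-6)·(32/5)²·(8-(32/5))²/(24·100000) = 512/1953125 m
Load 2 — applied couple M₀=-16 kN·m at a=16/5 m (b=L-a=24/5):
  y_2 = (R_Ax³/6 - M_Ax²/2 - M₀(x-a)²/2)/EI  [x>a] with R_A=-72/25, M_A=-48/25 = ((-72/25)·(32/5)³/6 - (-48/25)·(32/5)²/2 - (-16)·((32/5)-(16/5))²/2)/100000 = -448/9765625 m
Load 3 — applied couple M₀=-19 kN·m at a=8/3 m (b=L-a=16/3):
  y_3 = (R_Ax³/6 - M_Ax²/2 - M₀(x-a)²/2)/EI  [x>a] with R_A=-19/6, M_A=0 = ((-19/6)·(32/5)³/6 - 0·(32/5)²/2 - (-19)·((32/5)-(8/3))²/2)/100000 = -209/3515625 m
Superposition: y = Σ y_i = 13783/87890625 m ≈ 0.000157 m

y(32/5) = 13783/87890625 m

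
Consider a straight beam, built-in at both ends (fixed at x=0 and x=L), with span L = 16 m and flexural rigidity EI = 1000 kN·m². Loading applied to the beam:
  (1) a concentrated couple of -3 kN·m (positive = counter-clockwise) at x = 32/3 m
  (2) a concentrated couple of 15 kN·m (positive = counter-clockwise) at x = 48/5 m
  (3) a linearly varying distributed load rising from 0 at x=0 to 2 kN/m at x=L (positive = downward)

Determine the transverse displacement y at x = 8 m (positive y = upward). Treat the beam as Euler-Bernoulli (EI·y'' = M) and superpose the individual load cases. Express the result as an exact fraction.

y(8) = -124/625 m

Load 1 — applied couple M₀=-3 kN·m at a=32/3 m (b=L-a=16/3):
  y_1 = (R_Ax³/6 - M_Ax²/2)/EI  [x≤a] with R_A=-1/4, M_A=-1 = ((-1/4)·8³/6 - (-1)·8²/2)/1000 = 4/375 m
Load 2 — applied couple M₀=15 kN·m at a=48/5 m (b=L-a=32/5):
  y_2 = (R_Ax³/6 - M_Ax²/2)/EI  [x≤a] with R_A=27/20, M_A=24/5 = ((27/20)·8³/6 - (24/5)·8²/2)/1000 = -24/625 m
Load 3 — triangular load w₀=2 kN/m (0→w₀ over full span):
  y_3 = -w₀x²(L-x)²(x+2L)/(120LEI) = -2·8²·(16-8)²·(8+2·16)/(120·16·1000) = -64/375 m
Superposition: y = Σ y_i = -124/625 m ≈ -0.198400 m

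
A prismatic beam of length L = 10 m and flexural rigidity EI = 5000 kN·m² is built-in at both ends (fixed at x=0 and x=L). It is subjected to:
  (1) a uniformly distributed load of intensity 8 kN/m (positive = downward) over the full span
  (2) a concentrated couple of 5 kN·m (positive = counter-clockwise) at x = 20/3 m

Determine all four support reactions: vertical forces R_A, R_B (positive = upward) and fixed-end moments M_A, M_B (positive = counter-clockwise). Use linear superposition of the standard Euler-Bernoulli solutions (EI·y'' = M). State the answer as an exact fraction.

R_A = 122/3 kN, M_A = 205/3 kN·m, R_B = 118/3 kN, M_B = -200/3 kN·m

Load 1 — uniform load w=8 kN/m over full span:
  R_A = wL/2 = 8·10/2 = 40 kN
  M_A = wL²/12 = 8·10²/12 = 200/3 kN·m
  R_B = wL/2 = 8·10/2 = 40 kN
  M_B = -wL²/12 = -8·10²/12 = -200/3 kN·m
Load 2 — applied couple M₀=5 kN·m at a=20/3 m (b=L-a=10/3):
  R_A = 6M₀ab/L³ = 6·5·(20/3)·(10/3)/10³ = 2/3 kN
  M_A = M₀b(2a-b)/L² = 5·(10/3)·(2·(20/3)-(10/3))/10² = 5/3 kN·m
  R_B = -6M₀ab/L³ = -6·5·(20/3)·(10/3)/10³ = -2/3 kN
  M_B = M₀a(2b-a)/L² = 5·(20/3)·(2·(10/3)-(20/3))/10² = 0 kN·m
Superposition: R_A = 122/3 kN, M_A = 205/3 kN·m, R_B = 118/3 kN, M_B = -200/3 kN·m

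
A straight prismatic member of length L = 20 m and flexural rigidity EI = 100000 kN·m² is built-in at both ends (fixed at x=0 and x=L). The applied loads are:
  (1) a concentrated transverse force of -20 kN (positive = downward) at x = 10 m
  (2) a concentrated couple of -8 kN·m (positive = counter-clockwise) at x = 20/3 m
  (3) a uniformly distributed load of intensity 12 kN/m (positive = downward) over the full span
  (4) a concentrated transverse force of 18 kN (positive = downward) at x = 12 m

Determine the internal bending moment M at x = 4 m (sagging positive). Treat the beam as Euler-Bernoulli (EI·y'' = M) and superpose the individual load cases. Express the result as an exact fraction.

Load 1 — point force P=-20 kN at a=10 m (b=L-a=10):
  M_1 = Pb²(3a+b)x/L³ - Pab²/L²  [x≤a] = (-20)·10²·(3·10+10)·4/20³ - (-20)·10·10²/20² = 10 kN·m
Load 2 — applied couple M₀=-8 kN·m at a=20/3 m (b=L-a=40/3):
  M_2 = R_Ax - M_A  [x≤a] with R_A=-8/15, M_A=0 = (-8/15)·4 - 0 = -32/15 kN·m
Load 3 — uniform load w=12 kN/m over full span:
  M_3 = wLx/2 - wL²/12 - wx²/2 = 12·20·4/2 - 12·20²/12 - 12·4²/2 = -16 kN·m
Load 4 — point force P=18 kN at a=12 m (b=L-a=8):
  M_4 = Pb²(3a+b)x/L³ - Pab²/L²  [x≤a] = 18·8²·(3·12+8)·4/20³ - 18·12·8²/20² = -1152/125 kN·m
Superposition: M = Σ M_i = -6506/375 kN·m ≈ -17.349333 kN·m

M(4) = -6506/375 kN·m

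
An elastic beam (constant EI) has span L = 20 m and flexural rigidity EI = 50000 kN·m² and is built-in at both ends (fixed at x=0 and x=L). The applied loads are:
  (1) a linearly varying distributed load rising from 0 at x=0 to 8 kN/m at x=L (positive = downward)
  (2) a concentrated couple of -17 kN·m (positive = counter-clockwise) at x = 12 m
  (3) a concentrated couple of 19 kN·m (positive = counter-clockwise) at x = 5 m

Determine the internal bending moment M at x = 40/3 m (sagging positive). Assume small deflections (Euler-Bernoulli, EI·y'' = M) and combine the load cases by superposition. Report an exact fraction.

M(40/3) = 1951813/32400 kN·m

Load 1 — triangular load w₀=8 kN/m (0→w₀ over full span):
  M_1 = 3w₀Lx/20 - w₀L²/30 - w₀x³/(6L) = 3·8·20·(40/3)/20 - 8·20²/30 - 8·(40/3)³/(6·20) = 4480/81 kN·m
Load 2 — applied couple M₀=-17 kN·m at a=12 m (b=L-a=8):
  M_2 = R_Ax - M_A - M₀  [x>a] with R_A=-153/125, M_A=-136/25 = (-153/125)·(40/3) - (-136/25) - (-17) = 153/25 kN·m
Load 3 — applied couple M₀=19 kN·m at a=5 m (b=L-a=15):
  M_3 = R_Ax - M_A - M₀  [x>a] with R_A=171/160, M_A=-57/16 = (171/160)·(40/3) - (-57/16) - 19 = -19/16 kN·m
Superposition: M = Σ M_i = 1951813/32400 kN·m ≈ 60.241142 kN·m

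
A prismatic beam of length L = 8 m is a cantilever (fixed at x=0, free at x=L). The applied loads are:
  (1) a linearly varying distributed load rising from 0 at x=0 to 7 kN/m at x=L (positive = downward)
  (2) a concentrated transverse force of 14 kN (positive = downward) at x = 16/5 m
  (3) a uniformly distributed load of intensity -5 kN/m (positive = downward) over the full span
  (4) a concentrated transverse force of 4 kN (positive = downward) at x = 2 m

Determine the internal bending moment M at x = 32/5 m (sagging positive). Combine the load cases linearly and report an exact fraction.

M(32/5) = -736/375 kN·m

Load 1 — triangular load w₀=7 kN/m (0→w₀ over full span):
  M_1 = w₀Lx/2 - w₀L²/3 - w₀x³/(6L) = 7·8·(32/5)/2 - 7·8²/3 - 7·(32/5)³/(6·8) = -3136/375 kN·m
Load 2 — point force P=14 kN at a=16/5 m (b=L-a=24/5):
  M_2 = 0  [x>a] = 0 kN·m
Load 3 — uniform load w=-5 kN/m over full span:
  M_3 = -w(L-x)²/2 = -(-5)·(8-(32/5))²/2 = 32/5 kN·m
Load 4 — point force P=4 kN at a=2 m (b=L-a=6):
  M_4 = 0  [x>a] = 0 kN·m
Superposition: M = Σ M_i = -736/375 kN·m ≈ -1.962667 kN·m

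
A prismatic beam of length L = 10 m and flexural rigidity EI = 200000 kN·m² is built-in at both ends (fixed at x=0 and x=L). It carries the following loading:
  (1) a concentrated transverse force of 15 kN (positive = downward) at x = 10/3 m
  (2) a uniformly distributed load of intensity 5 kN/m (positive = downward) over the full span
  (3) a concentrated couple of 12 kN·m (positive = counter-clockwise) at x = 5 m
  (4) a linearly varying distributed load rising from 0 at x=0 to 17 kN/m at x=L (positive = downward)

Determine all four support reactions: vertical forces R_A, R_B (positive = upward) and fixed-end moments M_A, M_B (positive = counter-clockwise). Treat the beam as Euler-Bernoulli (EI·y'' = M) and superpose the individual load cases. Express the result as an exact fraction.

R_A = 5707/90 kN, M_A = 1112/9 kN·m, R_B = 7793/90 kN, M_B = -1213/9 kN·m

Load 1 — point force P=15 kN at a=10/3 m (b=L-a=20/3):
  R_A = Pb²(3a+b)/L³ = 15·(20/3)²·(3·(10/3)+(20/3))/10³ = 100/9 kN
  M_A = Pab²/L² = 15·(10/3)·(20/3)²/10² = 200/9 kN·m
  R_B = Pa²(a+3b)/L³ = 15·(10/3)²·((10/3)+3·(20/3))/10³ = 35/9 kN
  M_B = -Pa²b/L² = -15·(10/3)²·(20/3)/10² = -100/9 kN·m
Load 2 — uniform load w=5 kN/m over full span:
  R_A = wL/2 = 5·10/2 = 25 kN
  M_A = wL²/12 = 5·10²/12 = 125/3 kN·m
  R_B = wL/2 = 5·10/2 = 25 kN
  M_B = -wL²/12 = -5·10²/12 = -125/3 kN·m
Load 3 — applied couple M₀=12 kN·m at a=5 m (b=L-a=5):
  R_A = 6M₀ab/L³ = 6·12·5·5/10³ = 9/5 kN
  M_A = M₀b(2a-b)/L² = 12·5·(2·5-5)/10² = 3 kN·m
  R_B = -6M₀ab/L³ = -6·12·5·5/10³ = -9/5 kN
  M_B = M₀a(2b-a)/L² = 12·5·(2·5-5)/10² = 3 kN·m
Load 4 — triangular load w₀=17 kN/m (0→w₀ over full span):
  R_A = 3w₀L/20 = 3·17·10/20 = 51/2 kN
  M_A = w₀L²/30 = 17·10²/30 = 170/3 kN·m
  R_B = 7w₀L/20 = 7·17·10/20 = 119/2 kN
  M_B = -w₀L²/20 = -17·10²/20 = -85 kN·m
Superposition: R_A = 5707/90 kN, M_A = 1112/9 kN·m, R_B = 7793/90 kN, M_B = -1213/9 kN·m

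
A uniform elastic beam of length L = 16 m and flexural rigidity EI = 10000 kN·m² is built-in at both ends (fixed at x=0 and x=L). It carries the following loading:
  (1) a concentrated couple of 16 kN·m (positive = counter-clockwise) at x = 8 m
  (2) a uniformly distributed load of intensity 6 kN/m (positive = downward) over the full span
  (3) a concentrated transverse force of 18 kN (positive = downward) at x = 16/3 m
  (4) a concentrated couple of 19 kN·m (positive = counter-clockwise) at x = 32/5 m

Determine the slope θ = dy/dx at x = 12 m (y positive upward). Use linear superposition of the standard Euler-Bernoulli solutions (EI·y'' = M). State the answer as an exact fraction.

Load 1 — applied couple M₀=16 kN·m at a=8 m (b=L-a=8):
  θ_1 = (R_Ax²/2 - M_Ax - M₀(x-a))/EI  [x>a] with R_A=3/2, M_A=4 = ((3/2)·12²/2 - 4·12 - 16·(12-8))/10000 = -1/2500 rad
Load 2 — uniform load w=6 kN/m over full span:
  θ_2 = -wx(L-x)(L-2x)/(12EI) = -6·12·(16-12)·(16-2·12)/(12·10000) = 12/625 rad
Load 3 — point force P=18 kN at a=16/3 m (b=L-a=32/3):
  θ_3 = Pa²(L-x)(2bL-(3b+a)(L-x))/(2L³EI)  [x>a] = 18·(16/3)²·(16-12)·(2·(32/3)·16-(3·(32/3)+(16/3))·(16-12))/(2·16³·10000) = 3/625 rad
Load 4 — applied couple M₀=19 kN·m at a=32/5 m (b=L-a=48/5):
  θ_4 = (R_Ax²/2 - M_Ax - M₀(x-a))/EI  [x>a] with R_A=171/100, M_A=57/25 = ((171/100)·12²/2 - (57/25)·12 - 19·(12-(32/5)))/10000 = -133/125000 rad
Superposition: θ = Σ θ_i = 2817/125000 rad ≈ 0.022536 rad

θ(12) = 2817/125000 rad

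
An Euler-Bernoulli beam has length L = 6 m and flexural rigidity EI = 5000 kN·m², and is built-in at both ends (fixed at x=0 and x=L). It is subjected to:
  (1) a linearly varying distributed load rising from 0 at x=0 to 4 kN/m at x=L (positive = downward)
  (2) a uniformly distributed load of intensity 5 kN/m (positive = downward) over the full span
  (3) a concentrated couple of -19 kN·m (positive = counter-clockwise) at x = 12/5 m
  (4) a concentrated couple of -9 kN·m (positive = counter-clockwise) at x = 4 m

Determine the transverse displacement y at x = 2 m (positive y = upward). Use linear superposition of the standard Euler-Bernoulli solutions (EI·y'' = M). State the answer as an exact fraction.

Load 1 — triangular load w₀=4 kN/m (0→w₀ over full span):
  y_1 = -w₀x²(L-x)²(x+2L)/(120LEI) = -4·2²·(6-2)²·(2+2·6)/(120·6·5000) = -28/28125 m
Load 2 — uniform load w=5 kN/m over full span:
  y_2 = -wx²(L-x)²/(24EI) = -5·2²·(6-2)²/(24·5000) = -1/375 m
Load 3 — applied couple M₀=-19 kN·m at a=12/5 m (b=L-a=18/5):
  y_3 = (R_Ax³/6 - M_Ax²/2)/EI  [x≤a] with R_A=-114/25, M_A=-57/25 = ((-114/25)·2³/6 - (-57/25)·2²/2)/5000 = -19/62500 m
Load 4 — applied couple M₀=-9 kN·m at a=4 m (b=L-a=2):
  y_4 = (R_Ax³/6 - M_Ax²/2)/EI  [x≤a] with R_A=-2, M_A=-3 = ((-2)·2³/6 - (-3)·2²/2)/5000 = 1/1500 m
Superposition: y = Σ y_i = -464/140625 m ≈ -0.003300 m

y(2) = -464/140625 m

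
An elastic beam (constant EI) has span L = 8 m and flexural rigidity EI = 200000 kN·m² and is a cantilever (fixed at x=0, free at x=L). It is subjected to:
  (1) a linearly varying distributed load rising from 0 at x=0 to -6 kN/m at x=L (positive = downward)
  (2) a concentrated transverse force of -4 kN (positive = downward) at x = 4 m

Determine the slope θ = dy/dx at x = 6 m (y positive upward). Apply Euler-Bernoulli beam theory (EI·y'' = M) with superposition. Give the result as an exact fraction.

Load 1 — triangular load w₀=-6 kN/m (0→w₀ over full span):
  θ_1 = (w₀Lx²/4-w₀L²x/3-w₀x⁴/(24L))/EI = ((-6)·8·6²/4-(-6)·8²·6/3-(-6)·6⁴/(24·8))/200000 = 753/400000 rad
Load 2 — point force P=-4 kN at a=4 m (b=L-a=4):
  θ_2 = -Pa²/(2EI)  [x>a] = -(-4)·4²/(2·200000) = 1/6250 rad
Superposition: θ = Σ θ_i = 817/400000 rad ≈ 0.002043 rad

θ(6) = 817/400000 rad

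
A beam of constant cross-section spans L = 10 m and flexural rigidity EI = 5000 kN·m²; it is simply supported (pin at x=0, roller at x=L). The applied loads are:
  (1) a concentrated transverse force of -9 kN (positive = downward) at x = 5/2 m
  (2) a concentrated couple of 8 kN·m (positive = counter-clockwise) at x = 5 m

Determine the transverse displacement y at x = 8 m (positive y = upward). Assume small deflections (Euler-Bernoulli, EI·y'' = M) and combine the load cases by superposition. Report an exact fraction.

y(8) = 5833/400000 m

Load 1 — point force P=-9 kN at a=5/2 m (b=L-a=15/2):
  y_1 = -Pa(L-x)(2Lx-a²-x²)/(6LEI)  [x>a] = -(-9)·(5/2)·(10-8)·(2·10·8-(5/2)²-8²)/(6·10·5000) = 1077/80000 m
Load 2 — applied couple M₀=8 kN·m at a=5 m (b=L-a=5):
  y_2 = (M₀x³/(6L)-M₀(x-a)²/2+C₁x)/EI  [x>a] with C₁=M₀(3b²-L²)/(6L)=-10/3 = (8·8³/(6·10)-8·(8-5)²/2+(-10/3)·8)/5000 = 7/6250 m
Superposition: y = Σ y_i = 5833/400000 m ≈ 0.014582 m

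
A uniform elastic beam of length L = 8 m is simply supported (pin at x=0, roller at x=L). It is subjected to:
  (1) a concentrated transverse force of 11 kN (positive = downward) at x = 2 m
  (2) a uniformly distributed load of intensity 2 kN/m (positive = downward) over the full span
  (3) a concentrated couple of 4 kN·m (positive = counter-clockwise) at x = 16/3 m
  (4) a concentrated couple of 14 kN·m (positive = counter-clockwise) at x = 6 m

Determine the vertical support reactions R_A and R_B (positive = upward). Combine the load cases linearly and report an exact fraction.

R_A = 37/2 kN, R_B = 17/2 kN

Load 1 — point force P=11 kN at a=2 m (b=L-a=6):
  R_A = Pb/L = 11·6/8 = 33/4 kN
  R_B = Pa/L = 11·2/8 = 11/4 kN
Load 2 — uniform load w=2 kN/m over full span:
  R_A = wL/2 = 2·8/2 = 8 kN
  R_B = wL/2 = 2·8/2 = 8 kN
Load 3 — applied couple M₀=4 kN·m at a=16/3 m (b=L-a=8/3):
  R_A = M₀/L = 4/8 = 1/2 kN
  R_B = -M₀/L = -4/8 = -1/2 kN
Load 4 — applied couple M₀=14 kN·m at a=6 m (b=L-a=2):
  R_A = M₀/L = 14/8 = 7/4 kN
  R_B = -M₀/L = -14/8 = -7/4 kN
Superposition: R_A = 37/2 kN, R_B = 17/2 kN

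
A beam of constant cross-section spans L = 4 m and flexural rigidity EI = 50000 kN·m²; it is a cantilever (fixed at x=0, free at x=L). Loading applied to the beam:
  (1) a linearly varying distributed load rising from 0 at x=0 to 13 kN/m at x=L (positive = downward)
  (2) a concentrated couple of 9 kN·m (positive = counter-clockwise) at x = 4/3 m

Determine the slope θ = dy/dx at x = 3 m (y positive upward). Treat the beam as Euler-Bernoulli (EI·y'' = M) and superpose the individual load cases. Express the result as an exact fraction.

Load 1 — triangular load w₀=13 kN/m (0→w₀ over full span):
  θ_1 = (w₀Lx²/4-w₀L²x/3-w₀x⁴/(24L))/EI = (13·4·3²/4-13·4²·3/3-13·3⁴/(24·4))/50000 = -3263/1600000 rad
Load 2 — applied couple M₀=9 kN·m at a=4/3 m (b=L-a=8/3):
  θ_2 = M₀a/EI  [x>a] = 9·(4/3)/50000 = 3/12500 rad
Superposition: θ = Σ θ_i = -2879/1600000 rad ≈ -0.001799 rad

θ(3) = -2879/1600000 rad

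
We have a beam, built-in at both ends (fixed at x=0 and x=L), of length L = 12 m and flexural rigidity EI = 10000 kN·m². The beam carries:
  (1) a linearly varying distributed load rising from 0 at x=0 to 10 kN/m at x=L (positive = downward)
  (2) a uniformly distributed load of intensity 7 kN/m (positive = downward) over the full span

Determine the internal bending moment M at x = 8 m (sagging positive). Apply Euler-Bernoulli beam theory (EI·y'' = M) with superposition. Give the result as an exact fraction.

Load 1 — triangular load w₀=10 kN/m (0→w₀ over full span):
  M_1 = 3w₀Lx/20 - w₀L²/30 - w₀x³/(6L) = 3·10·12·8/20 - 10·12²/30 - 10·8³/(6·12) = 224/9 kN·m
Load 2 — uniform load w=7 kN/m over full span:
  M_2 = wLx/2 - wL²/12 - wx²/2 = 7·12·8/2 - 7·12²/12 - 7·8²/2 = 28 kN·m
Superposition: M = Σ M_i = 476/9 kN·m ≈ 52.888889 kN·m

M(8) = 476/9 kN·m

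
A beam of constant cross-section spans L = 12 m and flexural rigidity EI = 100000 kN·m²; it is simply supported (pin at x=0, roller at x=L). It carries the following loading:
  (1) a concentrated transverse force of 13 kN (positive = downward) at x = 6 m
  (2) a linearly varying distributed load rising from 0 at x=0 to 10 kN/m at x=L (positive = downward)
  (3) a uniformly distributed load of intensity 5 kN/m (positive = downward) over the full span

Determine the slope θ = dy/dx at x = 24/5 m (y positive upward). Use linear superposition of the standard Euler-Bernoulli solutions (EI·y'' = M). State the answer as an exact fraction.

θ(24/5) = -34089/12500000 rad

Load 1 — point force P=13 kN at a=6 m (b=L-a=6):
  θ_1 = -Pb(L²-b²-3x²)/(6LEI)  [x≤a] = -13·6·(12²-6²-3·(24/5)²)/(6·12·100000) = -1053/2500000 rad
Load 2 — triangular load w₀=10 kN/m (0→w₀ over full span):
  θ_2 = -w₀(7L⁴-30L²x²+15x⁴)/(360LEI) = -10·(7·12⁴-30·12²·(24/5)²+15·(24/5)⁴)/(360·12·100000) = -969/781250 rad
Load 3 — uniform load w=5 kN/m over full span:
  θ_3 = -w(L³-6Lx²+4x³)/(24EI) = -5·(12³-6·12·(24/5)²+4·(24/5)³)/(24·100000) = -333/312500 rad
Superposition: θ = Σ θ_i = -34089/12500000 rad ≈ -0.002727 rad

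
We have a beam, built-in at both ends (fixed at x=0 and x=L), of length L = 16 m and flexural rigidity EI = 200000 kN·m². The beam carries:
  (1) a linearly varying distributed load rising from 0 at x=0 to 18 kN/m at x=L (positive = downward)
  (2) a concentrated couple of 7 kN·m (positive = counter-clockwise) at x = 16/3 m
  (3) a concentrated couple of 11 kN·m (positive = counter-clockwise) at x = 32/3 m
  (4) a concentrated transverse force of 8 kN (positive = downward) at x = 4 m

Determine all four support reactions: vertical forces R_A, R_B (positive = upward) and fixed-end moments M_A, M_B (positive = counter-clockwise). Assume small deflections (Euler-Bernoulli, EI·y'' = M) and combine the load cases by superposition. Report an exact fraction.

R_A = 1029/20 kN, M_A = 2629/15 kN·m, R_B = 2011/20 kN, M_B = -3511/15 kN·m

Load 1 — triangular load w₀=18 kN/m (0→w₀ over full span):
  R_A = 3w₀L/20 = 3·18·16/20 = 216/5 kN
  M_A = w₀L²/30 = 18·16²/30 = 768/5 kN·m
  R_B = 7w₀L/20 = 7·18·16/20 = 504/5 kN
  M_B = -w₀L²/20 = -18·16²/20 = -1152/5 kN·m
Load 2 — applied couple M₀=7 kN·m at a=16/3 m (b=L-a=32/3):
  R_A = 6M₀ab/L³ = 6·7·(16/3)·(32/3)/16³ = 7/12 kN
  M_A = M₀b(2a-b)/L² = 7·(32/3)·(2·(16/3)-(32/3))/16² = 0 kN·m
  R_B = -6M₀ab/L³ = -6·7·(16/3)·(32/3)/16³ = -7/12 kN
  M_B = M₀a(2b-a)/L² = 7·(16/3)·(2·(32/3)-(16/3))/16² = 7/3 kN·m
Load 3 — applied couple M₀=11 kN·m at a=32/3 m (b=L-a=16/3):
  R_A = 6M₀ab/L³ = 6·11·(32/3)·(16/3)/16³ = 11/12 kN
  M_A = M₀b(2a-b)/L² = 11·(16/3)·(2·(32/3)-(16/3))/16² = 11/3 kN·m
  R_B = -6M₀ab/L³ = -6·11·(32/3)·(16/3)/16³ = -11/12 kN
  M_B = M₀a(2b-a)/L² = 11·(32/3)·(2·(16/3)-(32/3))/16² = 0 kN·m
Load 4 — point force P=8 kN at a=4 m (b=L-a=12):
  R_A = Pb²(3a+b)/L³ = 8·12²·(3·4+12)/16³ = 27/4 kN
  M_A = Pab²/L² = 8·4·12²/16² = 18 kN·m
  R_B = Pa²(a+3b)/L³ = 8·4²·(4+3·12)/16³ = 5/4 kN
  M_B = -Pa²b/L² = -8·4²·12/16² = -6 kN·m
Superposition: R_A = 1029/20 kN, M_A = 2629/15 kN·m, R_B = 2011/20 kN, M_B = -3511/15 kN·m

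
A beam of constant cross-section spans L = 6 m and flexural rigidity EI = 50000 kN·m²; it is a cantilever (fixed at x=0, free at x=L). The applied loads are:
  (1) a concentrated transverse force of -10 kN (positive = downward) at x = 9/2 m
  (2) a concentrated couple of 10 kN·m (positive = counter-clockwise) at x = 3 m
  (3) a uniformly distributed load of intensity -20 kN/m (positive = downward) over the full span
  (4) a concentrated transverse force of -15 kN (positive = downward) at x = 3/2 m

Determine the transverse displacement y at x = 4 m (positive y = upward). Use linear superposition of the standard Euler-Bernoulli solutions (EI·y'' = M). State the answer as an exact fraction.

y(4) = 21127/480000 m

Load 1 — point force P=-10 kN at a=9/2 m (b=L-a=3/2):
  y_1 = -Px²(3a-x)/(6EI)  [x≤a] = -(-10)·4²·(3·(9/2)-4)/(6·50000) = 19/3750 m
Load 2 — applied couple M₀=10 kN·m at a=3 m (b=L-a=3):
  y_2 = M₀a(2x-a)/(2EI)  [x>a] = 10·3·(2·4-3)/(2·50000) = 3/2000 m
Load 3 — uniform load w=-20 kN/m over full span:
  y_3 = -wx²(x²-4Lx+6L²)/(24EI) = -(-20)·4²·(4²-4·6·4+6·6²)/(24·50000) = 68/1875 m
Load 4 — point force P=-15 kN at a=3/2 m (b=L-a=9/2):
  y_4 = -Pa²(3x-a)/(6EI)  [x>a] = -(-15)·(3/2)²·(3·4-(3/2))/(6·50000) = 189/160000 m
Superposition: y = Σ y_i = 21127/480000 m ≈ 0.044015 m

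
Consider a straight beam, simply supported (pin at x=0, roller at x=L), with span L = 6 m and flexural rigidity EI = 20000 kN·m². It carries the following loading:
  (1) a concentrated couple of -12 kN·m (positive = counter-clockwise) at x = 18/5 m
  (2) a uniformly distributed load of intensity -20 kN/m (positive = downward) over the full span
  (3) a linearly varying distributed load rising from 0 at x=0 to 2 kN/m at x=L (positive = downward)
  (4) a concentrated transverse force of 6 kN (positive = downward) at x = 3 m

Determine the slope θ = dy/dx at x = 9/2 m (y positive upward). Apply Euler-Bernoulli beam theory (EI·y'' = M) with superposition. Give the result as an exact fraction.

θ(9/2) = -354177/64000000 rad

Load 1 — applied couple M₀=-12 kN·m at a=18/5 m (b=L-a=12/5):
  θ_1 = (M₀x²/(2L)-M₀(x-a)+C₁)/EI  [x>a] with C₁=M₀(3b²-L²)/(6L)=156/25 = ((-12)·(9/2)²/(2·6)-(-12)·((9/2)-(18/5))+(156/25))/20000 = -321/2000000 rad
Load 2 — uniform load w=-20 kN/m over full span:
  θ_2 = -w(L³-6Lx²+4x³)/(24EI) = -(-20)·(6³-6·6·(9/2)²+4·(9/2)³)/(24·20000) = -99/16000 rad
Load 3 — triangular load w₀=2 kN/m (0→w₀ over full span):
  θ_3 = -w₀(7L⁴-30L²x²+15x⁴)/(360LEI) = -2·(7·6⁴-30·6²·(9/2)²+15·(9/2)⁴)/(360·6·20000) = 3939/12800000 rad
Load 4 — point force P=6 kN at a=3 m (b=L-a=3):
  θ_4 = -Pa(2L²-6Lx+3x²+a²)/(6LEI)  [x>a] = -6·3·(2·6²-6·6·(9/2)+3·(9/2)²+3²)/(6·6·20000) = 81/160000 rad
Superposition: θ = Σ θ_i = -354177/64000000 rad ≈ -0.005534 rad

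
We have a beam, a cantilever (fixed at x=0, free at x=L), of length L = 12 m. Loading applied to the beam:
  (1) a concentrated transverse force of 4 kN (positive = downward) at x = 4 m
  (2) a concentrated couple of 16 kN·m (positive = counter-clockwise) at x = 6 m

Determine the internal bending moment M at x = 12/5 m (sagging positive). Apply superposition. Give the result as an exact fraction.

M(12/5) = 48/5 kN·m

Load 1 — point force P=4 kN at a=4 m (b=L-a=8):
  M_1 = -P(a-x)  [x≤a] = -4·(4-(12/5)) = -32/5 kN·m
Load 2 — applied couple M₀=16 kN·m at a=6 m (b=L-a=6):
  M_2 = M₀  [x≤a] = 16 = 16 kN·m
Superposition: M = Σ M_i = 48/5 kN·m ≈ 9.600000 kN·m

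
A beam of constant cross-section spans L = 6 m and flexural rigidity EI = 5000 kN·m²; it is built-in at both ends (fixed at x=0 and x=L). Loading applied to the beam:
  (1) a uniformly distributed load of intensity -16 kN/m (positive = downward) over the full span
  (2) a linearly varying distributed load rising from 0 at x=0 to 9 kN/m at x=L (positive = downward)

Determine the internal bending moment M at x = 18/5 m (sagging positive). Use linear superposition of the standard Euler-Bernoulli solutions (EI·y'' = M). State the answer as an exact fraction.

M(18/5) = -1803/125 kN·m

Load 1 — uniform load w=-16 kN/m over full span:
  M_1 = wLx/2 - wL²/12 - wx²/2 = (-16)·6·(18/5)/2 - (-16)·6²/12 - (-16)·(18/5)²/2 = -528/25 kN·m
Load 2 — triangular load w₀=9 kN/m (0→w₀ over full span):
  M_2 = 3w₀Lx/20 - w₀L²/30 - w₀x³/(6L) = 3·9·6·(18/5)/20 - 9·6²/30 - 9·(18/5)³/(6·6) = 837/125 kN·m
Superposition: M = Σ M_i = -1803/125 kN·m ≈ -14.424000 kN·m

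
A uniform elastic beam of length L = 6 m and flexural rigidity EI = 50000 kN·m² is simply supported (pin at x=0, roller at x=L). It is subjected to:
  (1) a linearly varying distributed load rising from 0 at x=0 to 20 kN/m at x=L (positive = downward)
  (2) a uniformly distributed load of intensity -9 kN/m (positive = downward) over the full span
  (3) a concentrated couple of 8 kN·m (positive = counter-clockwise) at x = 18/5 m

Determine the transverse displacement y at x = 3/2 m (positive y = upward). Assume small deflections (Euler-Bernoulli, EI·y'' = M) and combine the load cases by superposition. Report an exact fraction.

y(3/2) = -153/625000 m

Load 1 — triangular load w₀=20 kN/m (0→w₀ over full span):
  y_1 = -w₀x(7L⁴-10L²x²+3x⁴)/(360LEI) = -20·(3/2)·(7·6⁴-10·6²·(3/2)²+3·(3/2)⁴)/(360·6·50000) = -2943/1280000 m
Load 2 — uniform load w=-9 kN/m over full span:
  y_2 = -wx(L³-2Lx²+x³)/(24EI) = -(-9)·(3/2)·(6³-2·6·(3/2)²+(3/2)³)/(24·50000) = 13851/6400000 m
Load 3 — applied couple M₀=8 kN·m at a=18/5 m (b=L-a=12/5):
  y_3 = (M₀x³/(6L)+C₁x)/EI  [x≤a] with C₁=M₀(3b²-L²)/(6L)=-104/25 = (8·(3/2)³/(6·6)+(-104/25)·(3/2))/50000 = -549/5000000 m
Superposition: y = Σ y_i = -153/625000 m ≈ -0.000245 m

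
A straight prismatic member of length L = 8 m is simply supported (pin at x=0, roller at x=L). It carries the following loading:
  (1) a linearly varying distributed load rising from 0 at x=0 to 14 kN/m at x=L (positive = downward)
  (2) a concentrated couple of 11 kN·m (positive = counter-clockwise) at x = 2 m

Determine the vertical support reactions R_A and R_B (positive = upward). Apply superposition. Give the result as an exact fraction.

Load 1 — triangular load w₀=14 kN/m (0→w₀ over full span):
  R_A = w₀L/6 = 14·8/6 = 56/3 kN
  R_B = w₀L/3 = 14·8/3 = 112/3 kN
Load 2 — applied couple M₀=11 kN·m at a=2 m (b=L-a=6):
  R_A = M₀/L = 11/8 kN
  R_B = -M₀/L = -11/8 kN
Superposition: R_A = 481/24 kN, R_B = 863/24 kN

R_A = 481/24 kN, R_B = 863/24 kN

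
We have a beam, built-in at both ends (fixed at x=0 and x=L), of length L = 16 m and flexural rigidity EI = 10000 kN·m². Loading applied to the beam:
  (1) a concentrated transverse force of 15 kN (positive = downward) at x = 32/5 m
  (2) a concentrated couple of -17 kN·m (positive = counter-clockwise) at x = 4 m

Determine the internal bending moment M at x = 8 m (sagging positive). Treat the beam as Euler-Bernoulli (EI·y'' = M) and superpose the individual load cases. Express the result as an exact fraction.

Load 1 — point force P=15 kN at a=32/5 m (b=L-a=48/5):
  M_1 = Pa²(a+3b)(L-x)/L³ - Pa²b/L²  [x>a] = 15·(32/5)²·((32/5)+3·(48/5))·(16-8)/16³ - 15·(32/5)²·(48/5)/16² = 96/5 kN·m
Load 2 — applied couple M₀=-17 kN·m at a=4 m (b=L-a=12):
  M_2 = R_Ax - M_A - M₀  [x>a] with R_A=-153/128, M_A=51/16 = (-153/128)·8 - (51/16) - (-17) = 17/4 kN·m
Superposition: M = Σ M_i = 469/20 kN·m ≈ 23.450000 kN·m

M(8) = 469/20 kN·m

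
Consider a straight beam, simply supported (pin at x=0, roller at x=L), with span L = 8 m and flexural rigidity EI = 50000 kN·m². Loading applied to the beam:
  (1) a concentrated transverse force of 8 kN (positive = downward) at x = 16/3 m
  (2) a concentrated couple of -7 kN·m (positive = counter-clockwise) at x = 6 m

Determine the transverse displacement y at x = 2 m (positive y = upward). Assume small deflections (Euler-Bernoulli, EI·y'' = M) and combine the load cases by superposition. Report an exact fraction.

y(2) = -1337/2025000 m

Load 1 — point force P=8 kN at a=16/3 m (b=L-a=8/3):
  y_1 = -Pbx(L²-b²-x²)/(6LEI)  [x≤a] = -8·(8/3)·2·(8²-(8/3)²-2²)/(6·8·50000) = -238/253125 m
Load 2 — applied couple M₀=-7 kN·m at a=6 m (b=L-a=2):
  y_2 = (M₀x³/(6L)+C₁x)/EI  [x≤a] with C₁=M₀(3b²-L²)/(6L)=91/12 = ((-7)·2³/(6·8)+(91/12)·2)/50000 = 7/25000 m
Superposition: y = Σ y_i = -1337/2025000 m ≈ -0.000660 m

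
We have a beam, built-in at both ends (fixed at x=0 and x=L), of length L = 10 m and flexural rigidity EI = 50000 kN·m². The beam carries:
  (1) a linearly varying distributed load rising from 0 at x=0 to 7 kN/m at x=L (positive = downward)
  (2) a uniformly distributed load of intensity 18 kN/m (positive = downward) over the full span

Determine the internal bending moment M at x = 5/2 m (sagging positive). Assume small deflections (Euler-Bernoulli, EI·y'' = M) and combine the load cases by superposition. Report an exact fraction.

M(5/2) = 635/32 kN·m

Load 1 — triangular load w₀=7 kN/m (0→w₀ over full span):
  M_1 = 3w₀Lx/20 - w₀L²/30 - w₀x³/(6L) = 3·7·10·(5/2)/20 - 7·10²/30 - 7·(5/2)³/(6·10) = 35/32 kN·m
Load 2 — uniform load w=18 kN/m over full span:
  M_2 = wLx/2 - wL²/12 - wx²/2 = 18·10·(5/2)/2 - 18·10²/12 - 18·(5/2)²/2 = 75/4 kN·m
Superposition: M = Σ M_i = 635/32 kN·m ≈ 19.843750 kN·m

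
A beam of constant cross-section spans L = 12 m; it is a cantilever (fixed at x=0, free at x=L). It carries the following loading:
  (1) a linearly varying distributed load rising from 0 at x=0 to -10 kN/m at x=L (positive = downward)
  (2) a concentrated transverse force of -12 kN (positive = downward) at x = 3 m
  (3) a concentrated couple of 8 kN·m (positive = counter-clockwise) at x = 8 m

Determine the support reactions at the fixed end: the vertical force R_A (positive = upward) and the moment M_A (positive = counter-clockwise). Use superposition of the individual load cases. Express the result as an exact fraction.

Load 1 — triangular load w₀=-10 kN/m (0→w₀ over full span):
  R_A = w₀L/2 = (-10)·12/2 = -60 kN
  M_A = w₀L²/3 = (-10)·12²/3 = -480 kN·m
Load 2 — point force P=-12 kN at a=3 m (b=L-a=9):
  R_A = P = (-12) = -12 kN
  M_A = Pa = (-12)·3 = -36 kN·m
Load 3 — applied couple M₀=8 kN·m at a=8 m (b=L-a=4):
  R_A = 0 kN
  M_A = -M₀ = -8 kN·m
Superposition: R_A = -72 kN, M_A = -524 kN·m

R_A = -72 kN, M_A = -524 kN·m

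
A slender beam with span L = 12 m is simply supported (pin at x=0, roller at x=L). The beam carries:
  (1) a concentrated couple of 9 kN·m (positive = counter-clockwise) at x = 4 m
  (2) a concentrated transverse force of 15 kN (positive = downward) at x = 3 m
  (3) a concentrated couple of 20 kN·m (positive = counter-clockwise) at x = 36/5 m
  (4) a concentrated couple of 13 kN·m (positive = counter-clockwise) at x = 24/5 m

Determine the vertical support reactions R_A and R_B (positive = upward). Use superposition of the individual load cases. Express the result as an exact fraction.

R_A = 59/4 kN, R_B = 1/4 kN

Load 1 — applied couple M₀=9 kN·m at a=4 m (b=L-a=8):
  R_A = M₀/L = 9/12 = 3/4 kN
  R_B = -M₀/L = -9/12 = -3/4 kN
Load 2 — point force P=15 kN at a=3 m (b=L-a=9):
  R_A = Pb/L = 15·9/12 = 45/4 kN
  R_B = Pa/L = 15·3/12 = 15/4 kN
Load 3 — applied couple M₀=20 kN·m at a=36/5 m (b=L-a=24/5):
  R_A = M₀/L = 20/12 = 5/3 kN
  R_B = -M₀/L = -20/12 = -5/3 kN
Load 4 — applied couple M₀=13 kN·m at a=24/5 m (b=L-a=36/5):
  R_A = M₀/L = 13/12 kN
  R_B = -M₀/L = -13/12 kN
Superposition: R_A = 59/4 kN, R_B = 1/4 kN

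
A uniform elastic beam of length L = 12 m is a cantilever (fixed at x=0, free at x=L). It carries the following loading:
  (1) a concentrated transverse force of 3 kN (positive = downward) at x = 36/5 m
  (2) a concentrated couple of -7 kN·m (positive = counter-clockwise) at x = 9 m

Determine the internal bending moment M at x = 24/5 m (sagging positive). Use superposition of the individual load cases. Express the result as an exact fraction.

M(24/5) = -71/5 kN·m

Load 1 — point force P=3 kN at a=36/5 m (b=L-a=24/5):
  M_1 = -P(a-x)  [x≤a] = -3·((36/5)-(24/5)) = -36/5 kN·m
Load 2 — applied couple M₀=-7 kN·m at a=9 m (b=L-a=3):
  M_2 = M₀  [x≤a] = (-7) = -7 kN·m
Superposition: M = Σ M_i = -71/5 kN·m ≈ -14.200000 kN·m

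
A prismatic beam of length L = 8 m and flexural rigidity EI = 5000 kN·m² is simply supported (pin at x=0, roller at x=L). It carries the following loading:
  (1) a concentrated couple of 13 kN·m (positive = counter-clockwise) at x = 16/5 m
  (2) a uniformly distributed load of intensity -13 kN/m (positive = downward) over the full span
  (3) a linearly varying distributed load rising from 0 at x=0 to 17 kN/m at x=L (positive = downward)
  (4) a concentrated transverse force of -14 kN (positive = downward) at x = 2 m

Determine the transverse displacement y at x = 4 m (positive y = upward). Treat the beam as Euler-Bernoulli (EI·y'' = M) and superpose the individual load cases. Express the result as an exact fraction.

y(4) = 3388/46875 m

Load 1 — applied couple M₀=13 kN·m at a=16/5 m (b=L-a=24/5):
  y_1 = (M₀x³/(6L)-M₀(x-a)²/2+C₁x)/EI  [x>a] with C₁=M₀(3b²-L²)/(6L)=104/75 = (13·4³/(6·8)-13·(4-(16/5))²/2+(104/75)·4)/5000 = 117/31250 m
Load 2 — uniform load w=-13 kN/m over full span:
  y_2 = -wx(L³-2Lx²+x³)/(24EI) = -(-13)·4·(8³-2·8·4²+4³)/(24·5000) = 52/375 m
Load 3 — triangular load w₀=17 kN/m (0→w₀ over full span):
  y_3 = -w₀x(7L⁴-10L²x²+3x⁴)/(360LEI) = -17·4·(7·8⁴-10·8²·4²+3·4⁴)/(360·8·5000) = -34/375 m
Load 4 — point force P=-14 kN at a=2 m (b=L-a=6):
  y_4 = -Pa(L-x)(2Lx-a²-x²)/(6LEI)  [x>a] = -(-14)·2·(8-4)·(2·8·4-2²-4²)/(6·8·5000) = 77/3750 m
Superposition: y = Σ y_i = 3388/46875 m ≈ 0.072277 m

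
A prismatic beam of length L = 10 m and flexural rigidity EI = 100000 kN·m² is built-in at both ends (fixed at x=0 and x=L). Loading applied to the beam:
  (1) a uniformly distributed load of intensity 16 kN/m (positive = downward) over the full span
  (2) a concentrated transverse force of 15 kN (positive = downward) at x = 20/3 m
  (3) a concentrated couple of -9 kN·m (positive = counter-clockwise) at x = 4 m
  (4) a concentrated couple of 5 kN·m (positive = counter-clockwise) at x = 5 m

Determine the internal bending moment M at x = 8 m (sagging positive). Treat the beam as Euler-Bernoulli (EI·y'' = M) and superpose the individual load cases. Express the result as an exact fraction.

Load 1 — uniform load w=16 kN/m over full span:
  M_1 = wLx/2 - wL²/12 - wx²/2 = 16·10·8/2 - 16·10²/12 - 16·8²/2 = -16/3 kN·m
Load 2 — point force P=15 kN at a=20/3 m (b=L-a=10/3):
  M_2 = Pa²(a+3b)(L-x)/L³ - Pa²b/L²  [x>a] = 15·(20/3)²·((20/3)+3·(10/3))·(10-8)/10³ - 15·(20/3)²·(10/3)/10² = 0 kN·m
Load 3 — applied couple M₀=-9 kN·m at a=4 m (b=L-a=6):
  M_3 = R_Ax - M_A - M₀  [x>a] with R_A=-162/125, M_A=-27/25 = (-162/125)·8 - (-27/25) - (-9) = -36/125 kN·m
Load 4 — applied couple M₀=5 kN·m at a=5 m (b=L-a=5):
  M_4 = R_Ax - M_A - M₀  [x>a] with R_A=3/4, M_A=5/4 = (3/4)·8 - (5/4) - 5 = -1/4 kN·m
Superposition: M = Σ M_i = -8807/1500 kN·m ≈ -5.871333 kN·m

M(8) = -8807/1500 kN·m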